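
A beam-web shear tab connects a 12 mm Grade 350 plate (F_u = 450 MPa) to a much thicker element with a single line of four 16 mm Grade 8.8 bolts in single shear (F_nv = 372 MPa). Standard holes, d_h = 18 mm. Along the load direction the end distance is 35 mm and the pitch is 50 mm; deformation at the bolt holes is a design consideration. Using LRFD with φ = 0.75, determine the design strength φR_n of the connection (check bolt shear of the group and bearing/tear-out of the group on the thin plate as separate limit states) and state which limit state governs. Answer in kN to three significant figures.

224 kN (bolt shear governs)

Bolt shear: A_b = π·16²/4 = 201.1 mm²; R_n = 372 × 201.1 × 4 × 1 / 1000 = 299.2 kN → 0.75 × 299.2 = 224 kN.
Bearing (1.2 l_c t F_u ≤ 2.4 d t F_u): upper limit = 2.4·16·12·450 / 1000 = 207.4 kN.
  Edge l_c = 35 − 18/2 = 26 → r_n = 168.5 kN; interior l_c = 50 − 18 = 32 → r_n = 207.4 kN.
  R_n,bearing = 1·168.5 + 3·207.4 = 790.6 kN → 0.75 × 790.6 = 593 kN.
Bolt shear governs: 224 kN.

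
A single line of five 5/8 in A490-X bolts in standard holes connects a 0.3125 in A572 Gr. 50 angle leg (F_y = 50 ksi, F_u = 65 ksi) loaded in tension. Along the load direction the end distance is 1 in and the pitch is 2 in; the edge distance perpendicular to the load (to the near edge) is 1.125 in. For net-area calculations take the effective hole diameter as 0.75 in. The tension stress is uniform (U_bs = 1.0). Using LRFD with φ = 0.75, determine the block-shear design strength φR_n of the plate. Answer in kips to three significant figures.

62.8 kips

Shear plane L_v = 1 + 4·2 = 9 in; A_gv = 9 × 0.3125 = 2.812 in².
A_nv = (9 − 4.5·0.75) × 0.3125 = 1.758 in².
A_nt = (1.125 − 0.5·0.75) × 0.3125 = 0.2344 in².
0.6 F_u A_nv = 68.55 kips; 0.6 F_y A_gv = 84.38 kips → shear rupture governs the shear term.
R_n = 68.55 + 1.0 × 65 × 0.2344 = 83.79 kips.
Design strength φR_n = 0.75 × 83.79 = 62.8 kips.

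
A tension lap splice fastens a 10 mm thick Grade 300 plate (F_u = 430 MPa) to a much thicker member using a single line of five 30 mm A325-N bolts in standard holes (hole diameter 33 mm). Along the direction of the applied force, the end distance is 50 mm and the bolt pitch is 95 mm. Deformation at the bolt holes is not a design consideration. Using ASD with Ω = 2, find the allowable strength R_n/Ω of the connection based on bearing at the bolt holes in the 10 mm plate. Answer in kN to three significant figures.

Per bolt r_n = 1.5 l_c t F_u ≤ 3.0 d t F_u; upper limit = 3.0 × 30 × 10 × 430 / 1000 = 387 kN.
Edge bolt: l_c = 50 − 33/2 = 33.5 mm → 1.5 × 33.5 × 10 × 430 / 1000 = 216.1 → r_n = 216.1 kN.
Interior bolts: l_c = 95 − 33 = 62 mm → 1.5 × 62 × 10 × 430 / 1000 = 399.9 → r_n = 387 kN.
R_n = 1 × 216.1 + 4 × 387 = 1764 kN.
Allowable strength R_n/Ω = 1764 / 2 = 882 kN.

882 kN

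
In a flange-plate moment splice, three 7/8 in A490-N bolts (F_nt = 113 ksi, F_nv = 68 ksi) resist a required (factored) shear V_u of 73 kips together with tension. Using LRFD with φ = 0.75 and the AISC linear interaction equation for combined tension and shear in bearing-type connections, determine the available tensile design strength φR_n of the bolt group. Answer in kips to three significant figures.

77.4 kips

A_b = π·0.875²/4 = 0.6013 in²; f_rv = 73 / (3 × 0.6013) = 40.47 ksi.
F'_nt = 1.3 F_nt − (F_nt / φF_nv) f_rv = 1.3·113 − (113/(0.75·68))·40.47 = 57.24 ksi, capped at F_nt → F'_nt = 57.24 ksi.
R_n = F'_nt · A_b · n = 57.24 × 0.6013 × 3 = 103.3 kips.
Design strength φR_n = 0.75 × 103.3 = 77.4 kips.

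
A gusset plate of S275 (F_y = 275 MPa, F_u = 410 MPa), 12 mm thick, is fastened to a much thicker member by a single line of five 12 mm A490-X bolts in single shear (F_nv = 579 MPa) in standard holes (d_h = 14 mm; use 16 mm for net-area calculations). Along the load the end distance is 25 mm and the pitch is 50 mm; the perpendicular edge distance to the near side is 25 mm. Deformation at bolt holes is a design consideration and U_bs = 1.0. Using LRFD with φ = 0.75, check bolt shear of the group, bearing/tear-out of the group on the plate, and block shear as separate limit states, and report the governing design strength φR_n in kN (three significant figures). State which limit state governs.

246 kN (bolt shear governs)

Bolt shear: A_b = π·12²/4 = 113.1 mm²; R_n = 579 × 113.1 × 5 × 1 / 1000 = 327.4 kN → 0.75 × 327.4 = 246 kN.
Bearing: edge l_c = 18, r_n = 106.3 kN; interior l_c = 36, r_n = 141.7 kN; R_n = 106.3 + 4·141.7 = 673.1 kN → 505 kN.
Block shear: A_gv = 2700, A_nv = 1836, A_nt = 204 mm²; R_n = min(0.6F_uA_nv, 0.6F_yA_gv) + U_bs·F_u·A_nt = 529.1 kN → 397 kN.
Bolt shear governs: 246 kN.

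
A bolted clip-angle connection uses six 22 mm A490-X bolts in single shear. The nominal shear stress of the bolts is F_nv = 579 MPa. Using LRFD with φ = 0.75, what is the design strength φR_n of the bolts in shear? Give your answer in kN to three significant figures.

990 kN

A_b = π × 22² / 4 = 380.1 mm².
R_n = F_nv · A_b · n · n_s = 579 × 380.1 × 6 × 1 / 1000 = 1321 kN.
Design strength φR_n = 0.75 × 1321 = 990 kN.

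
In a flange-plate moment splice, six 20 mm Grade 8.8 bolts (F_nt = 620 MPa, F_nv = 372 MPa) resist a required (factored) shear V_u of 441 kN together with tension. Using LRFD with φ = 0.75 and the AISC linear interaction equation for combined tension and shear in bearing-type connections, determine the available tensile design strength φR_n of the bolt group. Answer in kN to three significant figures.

A_b = π·20²/4 = 314.2 mm²; f_rv = 441 × 1000 / (6 × 314.2) = 234 MPa.
F'_nt = 1.3 F_nt − (F_nt / φF_nv) f_rv = 1.3·620 − (620/(0.75·372))·234 = 286.1 MPa, capped at F_nt → F'_nt = 286.1 MPa.
R_n = F'_nt · A_b · n = 286.1 × 314.2 × 6 / 1000 = 539.3 kN.
Design strength φR_n = 0.75 × 539.3 = 404 kN.

404 kN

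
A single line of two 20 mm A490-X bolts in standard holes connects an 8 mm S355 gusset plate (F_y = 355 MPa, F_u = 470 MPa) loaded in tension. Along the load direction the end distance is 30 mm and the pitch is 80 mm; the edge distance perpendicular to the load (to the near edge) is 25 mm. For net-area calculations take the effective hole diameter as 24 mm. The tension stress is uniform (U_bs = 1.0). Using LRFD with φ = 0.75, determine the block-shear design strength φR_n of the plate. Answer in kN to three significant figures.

Shear plane L_v = 30 + 1·80 = 110 mm; A_gv = 110 × 8 = 880 mm².
A_nv = (110 − 1.5·24) × 8 = 592 mm².
A_nt = (25 − 0.5·24) × 8 = 104 mm².
0.6 F_u A_nv = 166.9 kN; 0.6 F_y A_gv = 187.4 kN → shear rupture governs the shear term.
R_n = 166.9 + 1.0 × 470 × 104 / 1000 = 215.8 kN.
Design strength φR_n = 0.75 × 215.8 = 162 kN.

162 kN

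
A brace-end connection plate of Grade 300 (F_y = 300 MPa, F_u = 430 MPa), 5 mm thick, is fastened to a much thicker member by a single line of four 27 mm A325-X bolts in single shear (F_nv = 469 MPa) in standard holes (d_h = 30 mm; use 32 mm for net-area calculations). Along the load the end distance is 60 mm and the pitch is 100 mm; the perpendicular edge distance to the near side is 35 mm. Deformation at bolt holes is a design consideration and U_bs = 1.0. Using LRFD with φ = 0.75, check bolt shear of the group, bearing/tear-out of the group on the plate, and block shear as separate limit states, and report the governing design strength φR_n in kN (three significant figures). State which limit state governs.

271 kN (block shear governs)

Bolt shear: A_b = π·27²/4 = 572.6 mm²; R_n = 469 × 572.6 × 4 × 1 / 1000 = 1074 kN → 0.75 × 1074 = 806 kN.
Bearing: edge l_c = 45, r_n = 116.1 kN; interior l_c = 70, r_n = 139.3 kN; R_n = 116.1 + 3·139.3 = 534.1 kN → 401 kN.
Block shear: A_gv = 1800, A_nv = 1240, A_nt = 95 mm²; R_n = min(0.6F_uA_nv, 0.6F_yA_gv) + U_bs·F_u·A_nt = 360.8 kN → 271 kN.
Block shear governs: 271 kN.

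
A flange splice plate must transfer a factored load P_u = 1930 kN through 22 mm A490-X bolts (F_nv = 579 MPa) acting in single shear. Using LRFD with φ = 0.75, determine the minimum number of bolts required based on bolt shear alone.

A_b = π·22²/4 = 380.1 mm².
Per-bolt design strength φR_n = 0.75 × 579 × 380.1 × 1 / 1000 = 165.1 kN.
n ≥ 1930 / 165.1 = 11.69 → use 12 bolts.

12 bolts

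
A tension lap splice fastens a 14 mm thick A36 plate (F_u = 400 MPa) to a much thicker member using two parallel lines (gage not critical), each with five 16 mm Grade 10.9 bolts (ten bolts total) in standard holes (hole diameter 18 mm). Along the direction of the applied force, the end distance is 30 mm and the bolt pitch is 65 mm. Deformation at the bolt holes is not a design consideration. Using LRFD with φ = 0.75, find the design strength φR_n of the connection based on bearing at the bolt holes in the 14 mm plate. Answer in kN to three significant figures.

1880 kN

Per bolt r_n = 1.5 l_c t F_u ≤ 3.0 d t F_u; upper limit = 3.0 × 16 × 14 × 400 / 1000 = 268.8 kN.
Edge bolt: l_c = 30 − 18/2 = 21 mm → 1.5 × 21 × 14 × 400 / 1000 = 176.4 → r_n = 176.4 kN.
Interior bolts: l_c = 65 − 18 = 47 mm → 1.5 × 47 × 14 × 400 / 1000 = 394.8 → r_n = 268.8 kN.
R_n = 2 × 176.4 + 8 × 268.8 = 2503 kN.
Design strength φR_n = 0.75 × 2503 = 1880 kN.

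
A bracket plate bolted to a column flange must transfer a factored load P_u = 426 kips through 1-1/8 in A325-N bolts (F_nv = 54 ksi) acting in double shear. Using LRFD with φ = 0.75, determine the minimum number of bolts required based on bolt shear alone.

A_b = π·1.125²/4 = 0.994 in².
Per-bolt design strength φR_n = 0.75 × 54 × 0.994 × 2 = 80.52 kips.
n ≥ 426 / 80.52 = 5.291 → use 6 bolts.

6 bolts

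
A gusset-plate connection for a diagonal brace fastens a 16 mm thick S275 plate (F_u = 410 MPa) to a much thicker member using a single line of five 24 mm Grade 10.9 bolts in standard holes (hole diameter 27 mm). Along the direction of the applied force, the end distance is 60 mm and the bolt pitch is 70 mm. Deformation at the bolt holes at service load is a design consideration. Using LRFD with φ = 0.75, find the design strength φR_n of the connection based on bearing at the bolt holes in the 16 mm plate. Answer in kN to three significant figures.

Per bolt r_n = 1.2 l_c t F_u ≤ 2.4 d t F_u; upper limit = 2.4 × 24 × 16 × 410 / 1000 = 377.9 kN.
Edge bolt: l_c = 60 − 27/2 = 46.5 mm → 1.2 × 46.5 × 16 × 410 / 1000 = 366 → r_n = 366 kN.
Interior bolts: l_c = 70 − 27 = 43 mm → 1.2 × 43 × 16 × 410 / 1000 = 338.5 → r_n = 338.5 kN.
R_n = 1 × 366 + 4 × 338.5 = 1720 kN.
Design strength φR_n = 0.75 × 1720 = 1290 kN.

1290 kN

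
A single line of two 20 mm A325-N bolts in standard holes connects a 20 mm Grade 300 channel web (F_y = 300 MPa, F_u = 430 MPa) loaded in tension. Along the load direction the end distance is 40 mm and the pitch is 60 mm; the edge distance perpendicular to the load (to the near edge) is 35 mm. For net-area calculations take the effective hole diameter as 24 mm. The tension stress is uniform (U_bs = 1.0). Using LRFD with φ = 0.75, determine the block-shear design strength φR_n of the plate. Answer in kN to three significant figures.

396 kN

Shear plane L_v = 40 + 1·60 = 100 mm; A_gv = 100 × 20 = 2000 mm².
A_nv = (100 − 1.5·24) × 20 = 1280 mm².
A_nt = (35 − 0.5·24) × 20 = 460 mm².
0.6 F_u A_nv = 330.2 kN; 0.6 F_y A_gv = 360 kN → shear rupture governs the shear term.
R_n = 330.2 + 1.0 × 430 × 460 / 1000 = 528 kN.
Design strength φR_n = 0.75 × 528 = 396 kN.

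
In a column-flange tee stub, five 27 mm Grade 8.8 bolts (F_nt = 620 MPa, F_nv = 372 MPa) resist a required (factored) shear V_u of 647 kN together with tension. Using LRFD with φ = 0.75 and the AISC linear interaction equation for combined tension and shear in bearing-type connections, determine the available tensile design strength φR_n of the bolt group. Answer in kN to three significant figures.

652 kN

A_b = π·27²/4 = 572.6 mm²; f_rv = 647 × 1000 / (5 × 572.6) = 226 MPa.
F'_nt = 1.3 F_nt − (F_nt / φF_nv) f_rv = 1.3·620 − (620/(0.75·372))·226 = 303.8 MPa, capped at F_nt → F'_nt = 303.8 MPa.
R_n = F'_nt · A_b · n = 303.8 × 572.6 × 5 / 1000 = 869.6 kN.
Design strength φR_n = 0.75 × 869.6 = 652 kN.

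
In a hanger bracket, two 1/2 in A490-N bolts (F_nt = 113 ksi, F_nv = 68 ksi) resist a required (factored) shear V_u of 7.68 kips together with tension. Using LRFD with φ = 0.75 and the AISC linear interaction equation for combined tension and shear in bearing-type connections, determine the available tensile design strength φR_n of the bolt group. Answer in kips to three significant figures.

A_b = π·0.5²/4 = 0.1963 in²; f_rv = 7.68 / (2 × 0.1963) = 19.56 ksi.
F'_nt = 1.3 F_nt − (F_nt / φF_nv) f_rv = 1.3·113 − (113/(0.75·68))·19.56 = 103.6 ksi, capped at F_nt → F'_nt = 103.6 ksi.
R_n = F'_nt · A_b · n = 103.6 × 0.1963 × 2 = 40.67 kips.
Design strength φR_n = 0.75 × 40.67 = 30.5 kips.

30.5 kips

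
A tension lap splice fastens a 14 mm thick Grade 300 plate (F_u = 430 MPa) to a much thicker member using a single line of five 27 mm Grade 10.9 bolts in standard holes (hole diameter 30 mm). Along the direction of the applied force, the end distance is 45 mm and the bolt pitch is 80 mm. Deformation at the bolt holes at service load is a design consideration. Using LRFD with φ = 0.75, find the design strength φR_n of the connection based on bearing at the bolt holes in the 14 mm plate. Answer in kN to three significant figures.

Per bolt r_n = 1.2 l_c t F_u ≤ 2.4 d t F_u; upper limit = 2.4 × 27 × 14 × 430 / 1000 = 390.1 kN.
Edge bolt: l_c = 45 − 30/2 = 30 mm → 1.2 × 30 × 14 × 430 / 1000 = 216.7 → r_n = 216.7 kN.
Interior bolts: l_c = 80 − 30 = 50 mm → 1.2 × 50 × 14 × 430 / 1000 = 361.2 → r_n = 361.2 kN.
R_n = 1 × 216.7 + 4 × 361.2 = 1662 kN.
Design strength φR_n = 0.75 × 1662 = 1250 kN.

1250 kN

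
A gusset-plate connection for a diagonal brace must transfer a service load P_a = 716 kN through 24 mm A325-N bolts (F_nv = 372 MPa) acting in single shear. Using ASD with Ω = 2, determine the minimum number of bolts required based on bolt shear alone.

A_b = π·24²/4 = 452.4 mm².
Per-bolt allowable strength R_n/Ω = 372 × 452.4 × 1 / 1000 / 2 = 84.14 kN.
n ≥ 716 / 84.14 = 8.509 → use 9 bolts.

9 bolts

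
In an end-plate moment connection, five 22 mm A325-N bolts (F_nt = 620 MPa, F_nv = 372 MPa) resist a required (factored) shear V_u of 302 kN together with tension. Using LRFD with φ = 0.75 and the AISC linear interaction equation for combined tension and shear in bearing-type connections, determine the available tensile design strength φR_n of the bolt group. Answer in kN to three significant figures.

646 kN

A_b = π·22²/4 = 380.1 mm²; f_rv = 302 × 1000 / (5 × 380.1) = 158.9 MPa.
F'_nt = 1.3 F_nt − (F_nt / φF_nv) f_rv = 1.3·620 − (620/(0.75·372))·158.9 = 452.9 MPa, capped at F_nt → F'_nt = 452.9 MPa.
R_n = F'_nt · A_b · n = 452.9 × 380.1 × 5 / 1000 = 860.8 kN.
Design strength φR_n = 0.75 × 860.8 = 646 kN.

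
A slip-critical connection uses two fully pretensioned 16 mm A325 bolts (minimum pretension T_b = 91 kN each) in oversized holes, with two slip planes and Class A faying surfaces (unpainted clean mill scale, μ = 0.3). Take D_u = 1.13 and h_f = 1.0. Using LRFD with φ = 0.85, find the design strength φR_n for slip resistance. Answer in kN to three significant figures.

105 kN

R_n = μ · D_u · h_f · T_b · n_s · n_b = 0.3 × 1.13 × 1.0 × 91 × 2 × 2 = 123.4 kN.
Design strength φR_n = 0.85 × 123.4 = 105 kN.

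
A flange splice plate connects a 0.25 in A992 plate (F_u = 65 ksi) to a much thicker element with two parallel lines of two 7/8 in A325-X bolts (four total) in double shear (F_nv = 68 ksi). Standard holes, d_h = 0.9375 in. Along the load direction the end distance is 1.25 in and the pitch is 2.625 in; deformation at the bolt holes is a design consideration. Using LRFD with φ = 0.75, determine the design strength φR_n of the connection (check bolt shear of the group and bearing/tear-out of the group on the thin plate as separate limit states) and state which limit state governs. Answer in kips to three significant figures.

72.2 kips (bearing governs)

Bolt shear: A_b = π·0.875²/4 = 0.6013 in²; R_n = 68 × 0.6013 × 4 × 2 = 327.1 kips → 0.75 × 327.1 = 245 kips.
Bearing (1.2 l_c t F_u ≤ 2.4 d t F_u): upper limit = 2.4·0.875·0.25·65 = 34.12 kips.
  Edge l_c = 1.25 − 0.9375/2 = 0.7812 → r_n = 15.23 kips; interior l_c = 2.625 − 0.9375 = 1.688 → r_n = 32.91 kips.
  R_n,bearing = 2·15.23 + 2·32.91 = 96.28 kips → 0.75 × 96.28 = 72.2 kips.
Bearing governs: 72.2 kips.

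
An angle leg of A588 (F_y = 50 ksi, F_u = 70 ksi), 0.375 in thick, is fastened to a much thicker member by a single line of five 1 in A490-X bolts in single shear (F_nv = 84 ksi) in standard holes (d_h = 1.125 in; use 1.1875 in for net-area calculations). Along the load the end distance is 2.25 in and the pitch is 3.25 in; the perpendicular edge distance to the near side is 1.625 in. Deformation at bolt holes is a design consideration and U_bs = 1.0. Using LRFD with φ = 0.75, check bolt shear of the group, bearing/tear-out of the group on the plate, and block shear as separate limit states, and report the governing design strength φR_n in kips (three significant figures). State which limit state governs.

137 kips (block shear governs)

Bolt shear: A_b = π·1²/4 = 0.7854 in²; R_n = 84 × 0.7854 × 5 × 1 = 329.9 kips → 0.75 × 329.9 = 247 kips.
Bearing: edge l_c = 1.688, r_n = 53.16 kips; interior l_c = 2.125, r_n = 63 kips; R_n = 53.16 + 4·63 = 305.2 kips → 229 kips.
Block shear: A_gv = 5.719, A_nv = 3.715, A_nt = 0.3867 in²; R_n = min(0.6F_uA_nv, 0.6F_yA_gv) + U_bs·F_u·A_nt = 183.1 kips → 137 kips.
Block shear governs: 137 kips.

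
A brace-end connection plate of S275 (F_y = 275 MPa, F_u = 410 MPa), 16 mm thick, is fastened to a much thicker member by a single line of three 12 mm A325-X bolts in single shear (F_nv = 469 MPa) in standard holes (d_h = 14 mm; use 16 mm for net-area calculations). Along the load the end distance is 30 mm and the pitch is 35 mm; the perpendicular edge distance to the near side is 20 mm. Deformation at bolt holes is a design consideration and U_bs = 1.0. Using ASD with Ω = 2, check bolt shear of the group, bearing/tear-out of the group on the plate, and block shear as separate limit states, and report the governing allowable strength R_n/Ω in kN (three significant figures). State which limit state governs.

79.6 kN (bolt shear governs)

Bolt shear: A_b = π·12²/4 = 113.1 mm²; R_n = 469 × 113.1 × 3 × 1 / 1000 = 159.1 kN → 159.1 / 2 = 79.6 kN.
Bearing: edge l_c = 23, r_n = 181.1 kN; interior l_c = 21, r_n = 165.3 kN; R_n = 181.1 + 2·165.3 = 511.7 kN → 256 kN.
Block shear: A_gv = 1600, A_nv = 960, A_nt = 192 mm²; R_n = min(0.6F_uA_nv, 0.6F_yA_gv) + U_bs·F_u·A_nt = 314.9 kN → 157 kN.
Bolt shear governs: 79.6 kN.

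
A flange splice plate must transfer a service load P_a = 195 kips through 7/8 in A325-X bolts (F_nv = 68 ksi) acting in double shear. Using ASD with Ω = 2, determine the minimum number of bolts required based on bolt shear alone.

A_b = π·0.875²/4 = 0.6013 in².
Per-bolt allowable strength R_n/Ω = 68 × 0.6013 × 2 / 2 = 40.89 kips.
n ≥ 195 / 40.89 = 4.769 → use 5 bolts.

5 bolts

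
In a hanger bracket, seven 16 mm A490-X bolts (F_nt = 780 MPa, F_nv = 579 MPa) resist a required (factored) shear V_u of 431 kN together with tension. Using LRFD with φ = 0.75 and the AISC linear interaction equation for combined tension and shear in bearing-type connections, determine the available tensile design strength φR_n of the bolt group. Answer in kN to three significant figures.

490 kN

A_b = π·16²/4 = 201.1 mm²; f_rv = 431 × 1000 / (7 × 201.1) = 306.2 MPa.
F'_nt = 1.3 F_nt − (F_nt / φF_nv) f_rv = 1.3·780 − (780/(0.75·579))·306.2 = 463.9 MPa, capped at F_nt → F'_nt = 463.9 MPa.
R_n = F'_nt · A_b · n = 463.9 × 201.1 × 7 / 1000 = 653 kN.
Design strength φR_n = 0.75 × 653 = 490 kN.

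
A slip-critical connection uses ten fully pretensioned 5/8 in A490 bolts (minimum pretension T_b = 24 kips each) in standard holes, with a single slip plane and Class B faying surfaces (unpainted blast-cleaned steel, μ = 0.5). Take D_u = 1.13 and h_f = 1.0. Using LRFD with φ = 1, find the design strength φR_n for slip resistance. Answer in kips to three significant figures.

136 kips

R_n = μ · D_u · h_f · T_b · n_s · n_b = 0.5 × 1.13 × 1.0 × 24 × 1 × 10 = 135.6 kips.
Design strength φR_n = 1 × 135.6 = 136 kips.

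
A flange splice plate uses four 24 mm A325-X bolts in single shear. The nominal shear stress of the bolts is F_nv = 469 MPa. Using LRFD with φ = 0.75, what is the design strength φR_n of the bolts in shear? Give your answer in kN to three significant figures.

637 kN

A_b = π × 24² / 4 = 452.4 mm².
R_n = F_nv · A_b · n · n_s = 469 × 452.4 × 4 × 1 / 1000 = 848.7 kN.
Design strength φR_n = 0.75 × 848.7 = 637 kN.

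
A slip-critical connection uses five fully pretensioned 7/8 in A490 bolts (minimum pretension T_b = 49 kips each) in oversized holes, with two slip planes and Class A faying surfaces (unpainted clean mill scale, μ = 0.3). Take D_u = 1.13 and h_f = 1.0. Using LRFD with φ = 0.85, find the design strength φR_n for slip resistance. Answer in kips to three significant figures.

141 kips

R_n = μ · D_u · h_f · T_b · n_s · n_b = 0.3 × 1.13 × 1.0 × 49 × 2 × 5 = 166.1 kips.
Design strength φR_n = 0.85 × 166.1 = 141 kips.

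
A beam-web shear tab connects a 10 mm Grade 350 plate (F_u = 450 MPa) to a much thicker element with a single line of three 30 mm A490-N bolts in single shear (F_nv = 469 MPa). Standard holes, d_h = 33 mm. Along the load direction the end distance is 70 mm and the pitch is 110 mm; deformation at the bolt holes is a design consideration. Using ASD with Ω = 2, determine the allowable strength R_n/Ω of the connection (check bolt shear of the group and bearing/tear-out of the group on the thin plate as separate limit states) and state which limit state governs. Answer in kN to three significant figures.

468 kN (bearing governs)

Bolt shear: A_b = π·30²/4 = 706.9 mm²; R_n = 469 × 706.9 × 3 × 1 / 1000 = 994.5 kN → 994.5 / 2 = 497 kN.
Bearing (1.2 l_c t F_u ≤ 2.4 d t F_u): upper limit = 2.4·30·10·450 / 1000 = 324 kN.
  Edge l_c = 70 − 33/2 = 53.5 → r_n = 288.9 kN; interior l_c = 110 − 33 = 77 → r_n = 324 kN.
  R_n,bearing = 1·288.9 + 2·324 = 936.9 kN → 936.9 / 2 = 468 kN.
Bearing governs: 468 kN.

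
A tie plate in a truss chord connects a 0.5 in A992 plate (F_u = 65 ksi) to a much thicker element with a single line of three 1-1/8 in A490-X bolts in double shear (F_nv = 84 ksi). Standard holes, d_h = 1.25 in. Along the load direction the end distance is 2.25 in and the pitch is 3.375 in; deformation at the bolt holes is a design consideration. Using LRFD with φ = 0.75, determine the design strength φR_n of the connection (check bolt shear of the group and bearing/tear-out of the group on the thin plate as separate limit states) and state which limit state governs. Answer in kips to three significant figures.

Bolt shear: A_b = π·1.125²/4 = 0.994 in²; R_n = 84 × 0.994 × 3 × 2 = 501 kips → 0.75 × 501 = 376 kips.
Bearing (1.2 l_c t F_u ≤ 2.4 d t F_u): upper limit = 2.4·1.125·0.5·65 = 87.75 kips.
  Edge l_c = 2.25 − 1.25/2 = 1.625 → r_n = 63.38 kips; interior l_c = 3.375 − 1.25 = 2.125 → r_n = 82.88 kips.
  R_n,bearing = 1·63.38 + 2·82.88 = 229.1 kips → 0.75 × 229.1 = 172 kips.
Bearing governs: 172 kips.

172 kips (bearing governs)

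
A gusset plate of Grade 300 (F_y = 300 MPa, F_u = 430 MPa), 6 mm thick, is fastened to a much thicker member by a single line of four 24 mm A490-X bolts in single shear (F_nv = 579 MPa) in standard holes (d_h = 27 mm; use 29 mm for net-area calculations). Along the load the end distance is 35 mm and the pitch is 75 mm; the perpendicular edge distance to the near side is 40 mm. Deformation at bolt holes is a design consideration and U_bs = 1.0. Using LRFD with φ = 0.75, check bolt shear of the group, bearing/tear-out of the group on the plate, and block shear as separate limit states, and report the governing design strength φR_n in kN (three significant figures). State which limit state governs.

Bolt shear: A_b = π·24²/4 = 452.4 mm²; R_n = 579 × 452.4 × 4 × 1 / 1000 = 1048 kN → 0.75 × 1048 = 786 kN.
Bearing: edge l_c = 21.5, r_n = 66.56 kN; interior l_c = 48, r_n = 148.6 kN; R_n = 66.56 + 3·148.6 = 512.4 kN → 384 kN.
Block shear: A_gv = 1560, A_nv = 951, A_nt = 153 mm²; R_n = min(0.6F_uA_nv, 0.6F_yA_gv) + U_bs·F_u·A_nt = 311.1 kN → 233 kN.
Block shear governs: 233 kN.

233 kN (block shear governs)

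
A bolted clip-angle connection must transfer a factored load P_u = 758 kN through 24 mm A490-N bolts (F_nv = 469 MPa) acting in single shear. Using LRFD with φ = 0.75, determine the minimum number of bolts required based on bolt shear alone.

5 bolts

A_b = π·24²/4 = 452.4 mm².
Per-bolt design strength φR_n = 0.75 × 469 × 452.4 × 1 / 1000 = 159.1 kN.
n ≥ 758 / 159.1 = 4.763 → use 5 bolts.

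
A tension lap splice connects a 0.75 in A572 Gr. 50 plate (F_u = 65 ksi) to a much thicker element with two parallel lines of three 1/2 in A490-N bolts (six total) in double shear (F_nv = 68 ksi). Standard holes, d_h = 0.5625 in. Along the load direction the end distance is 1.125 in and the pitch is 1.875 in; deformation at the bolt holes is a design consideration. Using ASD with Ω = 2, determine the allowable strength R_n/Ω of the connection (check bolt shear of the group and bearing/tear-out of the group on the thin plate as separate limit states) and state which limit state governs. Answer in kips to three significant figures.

80.1 kips (bolt shear governs)

Bolt shear: A_b = π·0.5²/4 = 0.1963 in²; R_n = 68 × 0.1963 × 6 × 2 = 160.2 kips → 160.2 / 2 = 80.1 kips.
Bearing (1.2 l_c t F_u ≤ 2.4 d t F_u): upper limit = 2.4·0.5·0.75·65 = 58.5 kips.
  Edge l_c = 1.125 − 0.5625/2 = 0.8438 → r_n = 49.36 kips; interior l_c = 1.875 − 0.5625 = 1.312 → r_n = 58.5 kips.
  R_n,bearing = 2·49.36 + 4·58.5 = 332.7 kips → 332.7 / 2 = 166 kips.
Bolt shear governs: 80.1 kips.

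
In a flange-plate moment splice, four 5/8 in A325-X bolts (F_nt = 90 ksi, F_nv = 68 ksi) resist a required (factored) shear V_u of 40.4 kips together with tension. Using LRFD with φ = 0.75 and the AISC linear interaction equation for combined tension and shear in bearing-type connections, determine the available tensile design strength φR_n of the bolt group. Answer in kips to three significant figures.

54.2 kips

A_b = π·0.625²/4 = 0.3068 in²; f_rv = 40.4 / (4 × 0.3068) = 32.92 ksi.
F'_nt = 1.3 F_nt − (F_nt / φF_nv) f_rv = 1.3·90 − (90/(0.75·68))·32.92 = 58.9 ksi, capped at F_nt → F'_nt = 58.9 ksi.
R_n = F'_nt · A_b · n = 58.9 × 0.3068 × 4 = 72.29 kips.
Design strength φR_n = 0.75 × 72.29 = 54.2 kips.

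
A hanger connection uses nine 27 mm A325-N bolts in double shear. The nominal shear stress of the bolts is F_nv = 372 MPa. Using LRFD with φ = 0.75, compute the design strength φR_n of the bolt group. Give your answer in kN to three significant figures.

A_b = π × 27² / 4 = 572.6 mm².
R_n = F_nv · A_b · n · n_s = 372 × 572.6 × 9 × 2 / 1000 = 3834 kN.
Design strength φR_n = 0.75 × 3834 = 2880 kN.

2880 kN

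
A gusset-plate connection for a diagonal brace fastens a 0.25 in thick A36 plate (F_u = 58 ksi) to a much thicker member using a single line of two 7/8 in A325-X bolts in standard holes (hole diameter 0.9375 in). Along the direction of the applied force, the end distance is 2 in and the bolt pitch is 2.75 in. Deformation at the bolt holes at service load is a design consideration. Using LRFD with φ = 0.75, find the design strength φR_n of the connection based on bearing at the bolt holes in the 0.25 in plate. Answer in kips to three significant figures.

42.8 kips

Per bolt r_n = 1.2 l_c t F_u ≤ 2.4 d t F_u; upper limit = 2.4 × 0.875 × 0.25 × 58 = 30.45 kips.
Edge bolt: l_c = 2 − 0.9375/2 = 1.531 in → 1.2 × 1.531 × 0.25 × 58 = 26.64 → r_n = 26.64 kips.
Interior bolts: l_c = 2.75 − 0.9375 = 1.812 in → 1.2 × 1.812 × 0.25 × 58 = 31.54 → r_n = 30.45 kips.
R_n = 1 × 26.64 + 1 × 30.45 = 57.09 kips.
Design strength φR_n = 0.75 × 57.09 = 42.8 kips.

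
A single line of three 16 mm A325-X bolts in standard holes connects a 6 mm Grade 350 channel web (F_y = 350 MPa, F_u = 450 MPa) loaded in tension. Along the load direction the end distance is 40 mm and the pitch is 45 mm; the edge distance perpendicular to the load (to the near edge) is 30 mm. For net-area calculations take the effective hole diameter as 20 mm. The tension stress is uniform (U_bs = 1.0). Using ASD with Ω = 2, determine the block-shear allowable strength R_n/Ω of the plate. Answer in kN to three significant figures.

91.8 kN

Shear plane L_v = 40 + 2·45 = 130 mm; A_gv = 130 × 6 = 780 mm².
A_nv = (130 − 2.5·20) × 6 = 480 mm².
A_nt = (30 − 0.5·20) × 6 = 120 mm².
0.6 F_u A_nv = 129.6 kN; 0.6 F_y A_gv = 163.8 kN → shear rupture governs the shear term.
R_n = 129.6 + 1.0 × 450 × 120 / 1000 = 183.6 kN.
Allowable strength R_n/Ω = 183.6 / 2 = 91.8 kN.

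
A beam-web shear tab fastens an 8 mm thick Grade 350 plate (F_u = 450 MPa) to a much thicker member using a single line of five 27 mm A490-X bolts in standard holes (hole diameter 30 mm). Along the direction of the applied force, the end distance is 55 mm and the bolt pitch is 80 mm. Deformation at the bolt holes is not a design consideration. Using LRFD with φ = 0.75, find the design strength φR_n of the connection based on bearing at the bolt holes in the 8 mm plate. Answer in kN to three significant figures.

Per bolt r_n = 1.5 l_c t F_u ≤ 3.0 d t F_u; upper limit = 3.0 × 27 × 8 × 450 / 1000 = 291.6 kN.
Edge bolt: l_c = 55 − 30/2 = 40 mm → 1.5 × 40 × 8 × 450 / 1000 = 216 → r_n = 216 kN.
Interior bolts: l_c = 80 − 30 = 50 mm → 1.5 × 50 × 8 × 450 / 1000 = 270 → r_n = 270 kN.
R_n = 1 × 216 + 4 × 270 = 1296 kN.
Design strength φR_n = 0.75 × 1296 = 972 kN.

972 kN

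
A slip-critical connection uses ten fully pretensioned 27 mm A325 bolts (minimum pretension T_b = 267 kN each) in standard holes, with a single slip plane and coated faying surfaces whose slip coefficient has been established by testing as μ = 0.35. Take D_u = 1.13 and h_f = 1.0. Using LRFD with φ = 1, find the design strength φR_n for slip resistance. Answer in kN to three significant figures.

1060 kN

R_n = μ · D_u · h_f · T_b · n_s · n_b = 0.35 × 1.13 × 1.0 × 267 × 1 × 10 = 1056 kN.
Design strength φR_n = 1 × 1056 = 1060 kN.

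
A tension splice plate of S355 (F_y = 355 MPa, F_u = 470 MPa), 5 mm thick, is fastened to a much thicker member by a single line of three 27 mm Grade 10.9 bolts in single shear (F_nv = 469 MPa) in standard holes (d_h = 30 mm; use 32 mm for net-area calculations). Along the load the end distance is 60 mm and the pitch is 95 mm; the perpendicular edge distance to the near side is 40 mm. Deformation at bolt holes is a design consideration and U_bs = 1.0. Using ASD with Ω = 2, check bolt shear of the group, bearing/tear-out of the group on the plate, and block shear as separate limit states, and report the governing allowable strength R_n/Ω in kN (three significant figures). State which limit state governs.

148 kN (block shear governs)

Bolt shear: A_b = π·27²/4 = 572.6 mm²; R_n = 469 × 572.6 × 3 × 1 / 1000 = 805.6 kN → 805.6 / 2 = 403 kN.
Bearing: edge l_c = 45, r_n = 126.9 kN; interior l_c = 65, r_n = 152.3 kN; R_n = 126.9 + 2·152.3 = 431.5 kN → 216 kN.
Block shear: A_gv = 1250, A_nv = 850, A_nt = 120 mm²; R_n = min(0.6F_uA_nv, 0.6F_yA_gv) + U_bs·F_u·A_nt = 296.1 kN → 148 kN.
Block shear governs: 148 kN.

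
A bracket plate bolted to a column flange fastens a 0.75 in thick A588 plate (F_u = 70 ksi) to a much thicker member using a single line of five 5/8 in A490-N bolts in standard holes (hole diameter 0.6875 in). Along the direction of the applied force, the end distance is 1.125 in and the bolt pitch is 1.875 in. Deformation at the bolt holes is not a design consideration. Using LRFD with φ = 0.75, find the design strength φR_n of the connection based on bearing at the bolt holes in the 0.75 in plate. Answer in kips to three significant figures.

Per bolt r_n = 1.5 l_c t F_u ≤ 3.0 d t F_u; upper limit = 3.0 × 0.625 × 0.75 × 70 = 98.44 kips.
Edge bolt: l_c = 1.125 − 0.6875/2 = 0.7812 in → 1.5 × 0.7812 × 0.75 × 70 = 61.52 → r_n = 61.52 kips.
Interior bolts: l_c = 1.875 − 0.6875 = 1.188 in → 1.5 × 1.188 × 0.75 × 70 = 93.52 → r_n = 93.52 kips.
R_n = 1 × 61.52 + 4 × 93.52 = 435.6 kips.
Design strength φR_n = 0.75 × 435.6 = 327 kips.

327 kips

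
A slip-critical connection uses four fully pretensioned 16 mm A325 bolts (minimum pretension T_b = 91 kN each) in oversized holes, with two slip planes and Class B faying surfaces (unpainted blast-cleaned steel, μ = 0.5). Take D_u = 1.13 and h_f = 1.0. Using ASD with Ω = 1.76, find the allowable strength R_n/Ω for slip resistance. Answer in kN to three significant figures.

234 kN

R_n = μ · D_u · h_f · T_b · n_s · n_b = 0.5 × 1.13 × 1.0 × 91 × 2 × 4 = 411.3 kN.
Allowable strength R_n/Ω = 411.3 / 1.76 = 234 kN.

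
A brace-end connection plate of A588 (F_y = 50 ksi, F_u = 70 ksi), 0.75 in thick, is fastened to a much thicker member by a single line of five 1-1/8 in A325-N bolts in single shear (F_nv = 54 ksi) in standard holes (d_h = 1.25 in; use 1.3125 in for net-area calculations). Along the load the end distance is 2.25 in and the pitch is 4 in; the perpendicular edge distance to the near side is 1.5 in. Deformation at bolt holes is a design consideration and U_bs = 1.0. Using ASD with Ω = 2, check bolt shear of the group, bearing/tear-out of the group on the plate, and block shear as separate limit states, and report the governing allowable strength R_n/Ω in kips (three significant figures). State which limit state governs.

Bolt shear: A_b = π·1.125²/4 = 0.994 in²; R_n = 54 × 0.994 × 5 × 1 = 268.4 kips → 268.4 / 2 = 134 kips.
Bearing: edge l_c = 1.625, r_n = 102.4 kips; interior l_c = 2.75, r_n = 141.8 kips; R_n = 102.4 + 4·141.8 = 669.4 kips → 335 kips.
Block shear: A_gv = 13.69, A_nv = 9.258, A_nt = 0.6328 in²; R_n = min(0.6F_uA_nv, 0.6F_yA_gv) + U_bs·F_u·A_nt = 433.1 kips → 217 kips.
Bolt shear governs: 134 kips.

134 kips (bolt shear governs)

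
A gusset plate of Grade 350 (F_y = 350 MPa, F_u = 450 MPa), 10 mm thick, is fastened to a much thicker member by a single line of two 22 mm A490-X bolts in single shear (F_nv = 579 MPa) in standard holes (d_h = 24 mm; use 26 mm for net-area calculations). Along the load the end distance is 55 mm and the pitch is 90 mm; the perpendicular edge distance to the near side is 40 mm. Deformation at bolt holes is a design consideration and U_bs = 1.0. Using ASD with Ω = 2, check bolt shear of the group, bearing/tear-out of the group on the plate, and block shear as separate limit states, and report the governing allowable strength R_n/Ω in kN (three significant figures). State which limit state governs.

204 kN (block shear governs)

Bolt shear: A_b = π·22²/4 = 380.1 mm²; R_n = 579 × 380.1 × 2 × 1 / 1000 = 440.2 kN → 440.2 / 2 = 220 kN.
Bearing: edge l_c = 43, r_n = 232.2 kN; interior l_c = 66, r_n = 237.6 kN; R_n = 232.2 + 1·237.6 = 469.8 kN → 235 kN.
Block shear: A_gv = 1450, A_nv = 1060, A_nt = 270 mm²; R_n = min(0.6F_uA_nv, 0.6F_yA_gv) + U_bs·F_u·A_nt = 407.7 kN → 204 kN.
Block shear governs: 204 kN.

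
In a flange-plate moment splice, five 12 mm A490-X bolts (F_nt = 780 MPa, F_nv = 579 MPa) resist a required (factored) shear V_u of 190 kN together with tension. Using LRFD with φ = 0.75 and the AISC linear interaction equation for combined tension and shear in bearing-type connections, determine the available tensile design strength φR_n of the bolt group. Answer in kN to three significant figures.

A_b = π·12²/4 = 113.1 mm²; f_rv = 190 × 1000 / (5 × 113.1) = 336 MPa.
F'_nt = 1.3 F_nt − (F_nt / φF_nv) f_rv = 1.3·780 − (780/(0.75·579))·336 = 410.5 MPa, capped at F_nt → F'_nt = 410.5 MPa.
R_n = F'_nt · A_b · n = 410.5 × 113.1 × 5 / 1000 = 232.1 kN.
Design strength φR_n = 0.75 × 232.1 = 174 kN.

174 kN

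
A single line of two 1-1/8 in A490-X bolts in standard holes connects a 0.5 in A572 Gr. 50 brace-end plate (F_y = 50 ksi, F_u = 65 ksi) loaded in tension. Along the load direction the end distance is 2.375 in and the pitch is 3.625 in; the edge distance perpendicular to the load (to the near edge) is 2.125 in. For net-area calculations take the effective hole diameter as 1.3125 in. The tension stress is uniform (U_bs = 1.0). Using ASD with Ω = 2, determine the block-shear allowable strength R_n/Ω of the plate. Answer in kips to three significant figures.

63.2 kips

Shear plane L_v = 2.375 + 1·3.625 = 6 in; A_gv = 6 × 0.5 = 3 in².
A_nv = (6 − 1.5·1.3125) × 0.5 = 2.016 in².
A_nt = (2.125 − 0.5·1.3125) × 0.5 = 0.7344 in².
0.6 F_u A_nv = 78.61 kips; 0.6 F_y A_gv = 90 kips → shear rupture governs the shear term.
R_n = 78.61 + 1.0 × 65 × 0.7344 = 126.3 kips.
Allowable strength R_n/Ω = 126.3 / 2 = 63.2 kips.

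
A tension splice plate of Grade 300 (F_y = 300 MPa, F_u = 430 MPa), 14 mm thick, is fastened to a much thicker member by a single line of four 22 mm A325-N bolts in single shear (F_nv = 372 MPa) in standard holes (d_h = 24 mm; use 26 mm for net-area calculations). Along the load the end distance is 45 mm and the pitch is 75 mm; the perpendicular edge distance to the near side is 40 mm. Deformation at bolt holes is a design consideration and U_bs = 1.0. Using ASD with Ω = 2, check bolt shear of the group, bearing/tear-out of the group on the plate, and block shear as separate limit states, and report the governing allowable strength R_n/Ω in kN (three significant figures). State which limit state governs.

283 kN (bolt shear governs)

Bolt shear: A_b = π·22²/4 = 380.1 mm²; R_n = 372 × 380.1 × 4 × 1 / 1000 = 565.6 kN → 565.6 / 2 = 283 kN.
Bearing: edge l_c = 33, r_n = 238.4 kN; interior l_c = 51, r_n = 317.9 kN; R_n = 238.4 + 3·317.9 = 1192 kN → 596 kN.
Block shear: A_gv = 3780, A_nv = 2506, A_nt = 378 mm²; R_n = min(0.6F_uA_nv, 0.6F_yA_gv) + U_bs·F_u·A_nt = 809.1 kN → 405 kN.
Bolt shear governs: 283 kN.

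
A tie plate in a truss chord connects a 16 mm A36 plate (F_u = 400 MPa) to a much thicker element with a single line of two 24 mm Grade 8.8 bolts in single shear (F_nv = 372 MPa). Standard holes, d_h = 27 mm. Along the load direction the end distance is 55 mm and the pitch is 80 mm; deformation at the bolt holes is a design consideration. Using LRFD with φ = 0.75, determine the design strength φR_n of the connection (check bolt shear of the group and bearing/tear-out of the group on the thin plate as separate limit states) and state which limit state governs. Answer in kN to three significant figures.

Bolt shear: A_b = π·24²/4 = 452.4 mm²; R_n = 372 × 452.4 × 2 × 1 / 1000 = 336.6 kN → 0.75 × 336.6 = 252 kN.
Bearing (1.2 l_c t F_u ≤ 2.4 d t F_u): upper limit = 2.4·24·16·400 / 1000 = 368.6 kN.
  Edge l_c = 55 − 27/2 = 41.5 → r_n = 318.7 kN; interior l_c = 80 − 27 = 53 → r_n = 368.6 kN.
  R_n,bearing = 1·318.7 + 1·368.6 = 687.4 kN → 0.75 × 687.4 = 516 kN.
Bolt shear governs: 252 kN.

252 kN (bolt shear governs)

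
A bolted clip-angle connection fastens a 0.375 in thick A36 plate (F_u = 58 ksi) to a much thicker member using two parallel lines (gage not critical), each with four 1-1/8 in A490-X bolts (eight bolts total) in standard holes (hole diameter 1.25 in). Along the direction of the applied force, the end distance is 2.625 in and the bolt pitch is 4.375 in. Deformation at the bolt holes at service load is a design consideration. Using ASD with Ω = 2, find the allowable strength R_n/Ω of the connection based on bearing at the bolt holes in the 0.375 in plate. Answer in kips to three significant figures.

228 kips

Per bolt r_n = 1.2 l_c t F_u ≤ 2.4 d t F_u; upper limit = 2.4 × 1.125 × 0.375 × 58 = 58.72 kips.
Edge bolt: l_c = 2.625 − 1.25/2 = 2 in → 1.2 × 2 × 0.375 × 58 = 52.2 → r_n = 52.2 kips.
Interior bolts: l_c = 4.375 − 1.25 = 3.125 in → 1.2 × 3.125 × 0.375 × 58 = 81.56 → r_n = 58.72 kips.
R_n = 2 × 52.2 + 6 × 58.72 = 456.7 kips.
Allowable strength R_n/Ω = 456.7 / 2 = 228 kips.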